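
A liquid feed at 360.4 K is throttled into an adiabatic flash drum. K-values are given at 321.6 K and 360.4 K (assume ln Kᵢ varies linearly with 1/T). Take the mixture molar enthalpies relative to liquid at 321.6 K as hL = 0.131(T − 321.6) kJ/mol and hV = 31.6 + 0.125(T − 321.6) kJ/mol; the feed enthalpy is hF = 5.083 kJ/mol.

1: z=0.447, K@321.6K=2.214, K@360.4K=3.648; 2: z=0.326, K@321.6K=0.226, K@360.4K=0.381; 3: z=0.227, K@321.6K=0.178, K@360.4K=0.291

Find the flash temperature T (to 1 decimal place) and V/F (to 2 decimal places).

T = 324.6 K, V/F = 0.15

Adiabatic flash: solve Rachford–Rice at each trial T, then check hF = ψ·hV(T) + (1−ψ)·hL(T).
  T = 321.6 K: K = (2.214, 0.226, 0.178), RR gives ψ = 0.108, H_out = 3.401 kJ/mol
  T = 360.4 K: K = (3.648, 0.381, 0.291), RR gives ψ = 0.471, H_out = 19.864 kJ/mol
  T = 341.0 K: K = (2.883, 0.298, 0.231), RR gives ψ = 0.318, H_out = 12.568 kJ/mol
  T = 331.3 K: K = (2.536, 0.260, 0.203), RR gives ψ = 0.226, H_out = 8.391 kJ/mol
  T = 326.5 K: K = (2.374, 0.243, 0.191), RR gives ψ = 0.172, H_out = 6.057 kJ/mol
  T = 324.1 K: K = (2.295, 0.235, 0.184), RR gives ψ = 0.141, H_out = 4.796 kJ/mol
Linear interpolation between T = 324.1 (H_out = 4.796) and T = 326.5 (H_out = 6.057) on hF = 5.083 gives T ≈ 324.6 K, at which ψ = 0.15.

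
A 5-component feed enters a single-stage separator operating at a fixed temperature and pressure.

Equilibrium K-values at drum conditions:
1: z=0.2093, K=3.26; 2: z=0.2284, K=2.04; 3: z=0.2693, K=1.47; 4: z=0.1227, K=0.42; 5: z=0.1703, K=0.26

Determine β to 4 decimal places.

Iterate (Newton) starting at β = 0.5:
  β = 0.5000: g = 0.18057, g' = -0.6984 → β = 0.7585
  β = 0.7585: g = -0.01399, g' = -0.8708 → β = 0.7425
  β = 0.7425: g = -0.00019, g' = -0.8471 → β = 0.7422
Converged at β = 0.7422.

β = 0.7422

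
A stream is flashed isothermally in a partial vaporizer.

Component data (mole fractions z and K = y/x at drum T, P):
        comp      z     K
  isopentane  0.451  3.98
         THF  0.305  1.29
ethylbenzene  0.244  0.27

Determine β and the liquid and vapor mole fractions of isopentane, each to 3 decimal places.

Let β = V/F and solve Σ zᵢ(Kᵢ−1)/(1+β(Kᵢ−1)) = 0.
Check two-phase: ΣzᵢKᵢ = 2.254 > 1 and Σzᵢ/Kᵢ = 1.253 > 1, so g(0) = 1.254 > 0 and g(1) = -0.253 < 0.
Iterate (Newton) starting at β = 0.5:
  β = 0.500: g = 0.3365, g' = -0.988 → β = 0.841
  β = 0.841: g = -0.0064, g' = -1.214 → β = 0.835
Converged at β = 0.835.
Compositions from xᵢ = zᵢ/(1+β(Kᵢ−1)), yᵢ = Kᵢxᵢ:
  isopentane: x = 0.129, y = 0.514
  THF: x = 0.246, y = 0.317
  ethylbenzene: x = 0.625, y = 0.169

β = 0.835, x_isopentane = 0.129, y_isopentane = 0.514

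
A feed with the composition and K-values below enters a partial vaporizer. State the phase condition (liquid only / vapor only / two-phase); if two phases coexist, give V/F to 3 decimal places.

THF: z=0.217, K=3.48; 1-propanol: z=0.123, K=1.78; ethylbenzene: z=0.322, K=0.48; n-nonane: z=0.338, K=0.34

ΣzᵢKᵢ = 1.244; Σzᵢ/Kᵢ = 1.796.
Both exceed 1, so a two-phase solution exists.
Rachford–Rice: g(ψ) = Σ zᵢ(Kᵢ−1)/(1+ψ(Kᵢ−1)) = 0.
Newton–Raphson from ψ = 0.69:
  ψ = 0.690: g = -0.4099, g' = -0.921 → ψ = 0.245
  ψ = 0.245: g = -0.0428, g' = -0.893 → ψ = 0.197
  ψ = 0.197: g = 0.0015, g' = -0.961 → ψ = 0.199
Converged at ψ = 0.199.

two-phase, V/F = 0.199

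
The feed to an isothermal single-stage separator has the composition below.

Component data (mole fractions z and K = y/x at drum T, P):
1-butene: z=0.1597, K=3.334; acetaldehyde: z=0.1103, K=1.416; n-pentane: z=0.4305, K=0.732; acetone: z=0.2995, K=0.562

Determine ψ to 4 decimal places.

ψ = 0.2629

Material balance + equilibrium reduce to Σ zᵢ(Kᵢ−1)/(1+ψ(Kᵢ−1)) = 0.
Check two-phase: ΣzᵢKᵢ = 1.1721 > 1 and Σzᵢ/Kᵢ = 1.2468 > 1, so g(0) = 0.1721 > 0 and g(1) = -0.2468 < 0.
Iterate (Newton) starting at ψ = 0.41:
  ψ = 0.4100: g = -0.05984, g' = -0.3655 → ψ = 0.2463
  ψ = 0.2463: g = 0.00774, g' = -0.4741 → ψ = 0.2626
  ψ = 0.2626: g = 0.00012, g' = -0.4591 → ψ = 0.2629
Converged at ψ = 0.2629.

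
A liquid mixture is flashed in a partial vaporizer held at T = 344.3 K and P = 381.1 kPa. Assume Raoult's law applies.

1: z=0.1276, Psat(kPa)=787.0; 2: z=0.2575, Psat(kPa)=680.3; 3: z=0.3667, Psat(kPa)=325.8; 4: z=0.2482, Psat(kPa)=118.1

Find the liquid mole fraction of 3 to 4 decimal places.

x_3 = 0.3826

Raoult's law: Kᵢ = Pᵢˢᵃᵗ/P = Pᵢˢᵃᵗ/381.1.
  K_1 = 787.0/381.1 = 2.065075, K_2 = 680.3/381.1 = 1.785096, K_3 = 325.8/381.1 = 0.854894, K_4 = 118.1/381.1 = 0.309892
Iterate (Newton) starting at V/F = 0.5:
  V/F = 0.5000: g = -0.08504, g' = -0.4280 → V/F = 0.3013
  V/F = 0.3013: g = -0.00552, g' = -0.3836 → V/F = 0.2869
Converged at V/F = 0.2869.
Compositions from xᵢ = zᵢ/(1+V/F(Kᵢ−1)), yᵢ = Kᵢxᵢ:
  1: x = 0.0977, y = 0.2018
  2: x = 0.2102, y = 0.3752
  3: x = 0.3826, y = 0.3271
  4: x = 0.3095, y = 0.0959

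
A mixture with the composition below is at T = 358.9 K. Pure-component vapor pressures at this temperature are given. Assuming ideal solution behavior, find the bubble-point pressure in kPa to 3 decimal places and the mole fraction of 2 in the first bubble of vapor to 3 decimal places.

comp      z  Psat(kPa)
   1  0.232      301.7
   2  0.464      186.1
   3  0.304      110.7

At the bubble point ψ → 0, so ΣzᵢKᵢ = 1 with Kᵢ = Pᵢˢᵃᵗ/P ⇒ P = ΣzᵢPᵢˢᵃᵗ.
P = 0.232·301.7 + 0.464·186.1 + 0.304·110.7 = 189.998 kPa
yᵢ = zᵢPᵢˢᵃᵗ/P ⇒ y_2 = 0.464·186.1/189.998 = 0.454

Pbub = 189.998 kPa, y_2 = 0.454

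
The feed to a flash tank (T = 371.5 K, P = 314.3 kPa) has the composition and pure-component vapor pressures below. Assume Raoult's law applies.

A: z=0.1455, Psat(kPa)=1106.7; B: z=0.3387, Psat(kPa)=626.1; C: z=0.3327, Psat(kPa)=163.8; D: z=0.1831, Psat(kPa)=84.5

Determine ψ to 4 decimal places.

ψ = 0.4522

Raoult's law: Kᵢ = Pᵢˢᵃᵗ/P = Pᵢˢᵃᵗ/314.3.
  K_A = 1106.7/314.3 = 3.521158, K_B = 626.1/314.3 = 1.992046, K_C = 163.8/314.3 = 0.521158, K_D = 84.5/314.3 = 0.268851
Let ψ = V/F and solve Σ zᵢ(Kᵢ−1)/(1+ψ(Kᵢ−1)) = 0.
Check two-phase: ΣzᵢKᵢ = 1.4097 > 1 and Σzᵢ/Kᵢ = 1.5308 > 1, so g(0) = 0.4097 > 0 and g(1) = -0.5308 < 0.
Newton iteration, ψ⁰ = 0.64:
  ψ = 0.6400: g = -0.13544, g' = -0.7645 → ψ = 0.4628
  ψ = 0.4628: g = -0.00745, g' = -0.7031 → ψ = 0.4522
Converged at ψ = 0.4522.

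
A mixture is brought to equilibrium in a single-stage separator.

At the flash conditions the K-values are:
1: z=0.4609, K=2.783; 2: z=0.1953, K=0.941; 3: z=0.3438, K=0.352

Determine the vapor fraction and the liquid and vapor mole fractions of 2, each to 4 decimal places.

ψ = 0.6281, x_2 = 0.2028, y_2 = 0.1908

Let ψ = V/F and solve Σ zᵢ(Kᵢ−1)/(1+ψ(Kᵢ−1)) = 0.
Feasibility: ΣzᵢKᵢ = 1.5875, Σzᵢ/Kᵢ = 1.3499 — both > 1, two phases present.
Iterate (Newton) starting at ψ = 0.5:
  ψ = 0.5000: g = 0.09303, g' = -0.7262 → ψ = 0.6281
Converged at ψ = 0.6281.
Compositions from xᵢ = zᵢ/(1+ψ(Kᵢ−1)), yᵢ = Kᵢxᵢ:
  1: x = 0.2174, y = 0.6051
  2: x = 0.2028, y = 0.1908
  3: x = 0.5798, y = 0.2041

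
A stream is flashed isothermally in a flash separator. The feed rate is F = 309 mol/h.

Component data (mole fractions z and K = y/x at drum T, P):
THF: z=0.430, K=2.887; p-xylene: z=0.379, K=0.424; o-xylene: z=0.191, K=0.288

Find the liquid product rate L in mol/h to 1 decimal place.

Material balance + equilibrium reduce to Σ zᵢ(Kᵢ−1)/(1+β(Kᵢ−1)) = 0.
g(0) = ΣzᵢKᵢ − 1 = 0.457 and g(1) = 1 − Σzᵢ/Kᵢ = -0.706, so a root lies in (0, 1).
Newton–Raphson from β = 0.5:
  β = 0.500: g = -0.1003, g' = -0.887 → β = 0.387
Converged at β = 0.387.
Then V = β·F = 0.3873·309 = 119.7 mol/h and L = F − V = 189.3 mol/h.

L = 189.3 mol/h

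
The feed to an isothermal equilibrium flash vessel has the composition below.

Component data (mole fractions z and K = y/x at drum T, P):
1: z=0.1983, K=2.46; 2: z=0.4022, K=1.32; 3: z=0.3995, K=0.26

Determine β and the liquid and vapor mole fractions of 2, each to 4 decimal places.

β = 0.1967, x_2 = 0.3784, y_2 = 0.4995

Material balance + equilibrium reduce to Σ zᵢ(Kᵢ−1)/(1+β(Kᵢ−1)) = 0.
g(0) = ΣzᵢKᵢ − 1 = 0.1226 and g(1) = 1 − Σzᵢ/Kᵢ = -0.9218, so a root lies in (0, 1).
Newton iteration, β⁰ = 0.5:
  β = 0.5000: g = -0.19095, g' = -0.7230 → β = 0.2359
  β = 0.2359: g = -0.02313, g' = -0.5906 → β = 0.1967
Converged at β = 0.1967.
Compositions from xᵢ = zᵢ/(1+β(Kᵢ−1)), yᵢ = Kᵢxᵢ:
  1: x = 0.1541, y = 0.3790
  2: x = 0.3784, y = 0.4995
  3: x = 0.4676, y = 0.1216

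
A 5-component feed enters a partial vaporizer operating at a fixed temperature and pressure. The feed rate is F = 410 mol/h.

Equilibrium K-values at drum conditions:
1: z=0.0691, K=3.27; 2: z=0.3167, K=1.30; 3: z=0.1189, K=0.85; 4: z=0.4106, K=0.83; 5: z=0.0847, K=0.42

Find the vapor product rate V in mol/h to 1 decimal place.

Rachford–Rice: g(V/F) = Σ zᵢ(Kᵢ−1)/(1+V/F(Kᵢ−1)) = 0.
Feasibility: ΣzᵢKᵢ = 1.1151, Σzᵢ/Kᵢ = 1.1010 — both > 1, two phases present.
Iterate (Newton) starting at V/F = 0.68:
  V/F = 0.6800: g = -0.03933, g' = -0.1709 → V/F = 0.4499
  V/F = 0.4499: g = 0.00014, g' = -0.1784 → V/F = 0.4507
Converged at V/F = 0.4507.
Then V = V/F·F = 0.4507·410 = 184.8 mol/h and L = F − V = 225.2 mol/h.

V = 184.8 mol/h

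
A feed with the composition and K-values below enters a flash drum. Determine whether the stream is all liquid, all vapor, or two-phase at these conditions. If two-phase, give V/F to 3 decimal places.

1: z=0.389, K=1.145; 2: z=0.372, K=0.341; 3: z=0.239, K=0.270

ΣzᵢKᵢ = 0.637; Σzᵢ/Kᵢ = 2.316.
Since ΣzᵢKᵢ < 1 the mixture is below its bubble point — single liquid phase.

all liquid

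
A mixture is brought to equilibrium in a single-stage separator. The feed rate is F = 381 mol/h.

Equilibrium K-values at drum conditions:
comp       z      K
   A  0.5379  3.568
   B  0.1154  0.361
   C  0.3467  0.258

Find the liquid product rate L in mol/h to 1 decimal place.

L = 164.2 mol/h

Material balance + equilibrium reduce to Σ zᵢ(Kᵢ−1)/(1+ψ(Kᵢ−1)) = 0.
Check two-phase: ΣzᵢKᵢ = 2.0503 > 1 and Σzᵢ/Kᵢ = 1.8142 > 1, so g(0) = 1.0503 > 0 and g(1) = -0.8142 < 0.
Iterate (Newton) starting at ψ = 0.5:
  ψ = 0.5000: g = 0.08744, g' = -1.2642 → ψ = 0.5692
  ψ = 0.5692: g = -0.00006, g' = -1.2738 → ψ = 0.5691
Converged at ψ = 0.5691.
Then V = ψ·F = 0.5691·381 = 216.8 mol/h and L = F − V = 164.2 mol/h.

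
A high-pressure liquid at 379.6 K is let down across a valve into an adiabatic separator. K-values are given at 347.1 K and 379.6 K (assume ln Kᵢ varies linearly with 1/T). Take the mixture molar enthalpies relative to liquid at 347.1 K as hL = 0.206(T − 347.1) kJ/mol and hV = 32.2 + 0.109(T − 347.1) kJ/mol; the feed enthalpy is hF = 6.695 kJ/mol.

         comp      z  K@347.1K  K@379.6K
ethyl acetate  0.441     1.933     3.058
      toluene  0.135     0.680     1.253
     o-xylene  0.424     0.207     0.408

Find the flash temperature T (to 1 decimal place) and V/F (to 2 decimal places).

Adiabatic flash: solve Rachford–Rice at each trial T, then check hF = ψ·hV(T) + (1−ψ)·hL(T).
  T = 347.1 K: K = (1.933, 0.680, 0.207), RR gives ψ = 0.049, H_out = 1.566 kJ/mol
  T = 379.6 K: K = (3.058, 1.253, 0.408), RR gives ψ = 0.663, H_out = 25.950 kJ/mol
  T = 363.4 K: K = (2.458, 0.937, 0.295), RR gives ψ = 0.376, H_out = 14.875 kJ/mol
  T = 355.2 K: K = (2.184, 0.800, 0.248), RR gives ψ = 0.225, H_out = 8.751 kJ/mol
  T = 351.1 K: K = (2.055, 0.738, 0.227), RR gives ψ = 0.141, H_out = 5.311 kJ/mol
  T = 353.1 K: K = (2.117, 0.768, 0.237), RR gives ψ = 0.183, H_out = 7.031 kJ/mol
Linear interpolation between T = 351.1 (H_out = 5.311) and T = 353.1 (H_out = 7.031) on hF = 6.695 gives T ≈ 352.7 K, at which ψ = 0.18.

T = 352.7 K, V/F = 0.18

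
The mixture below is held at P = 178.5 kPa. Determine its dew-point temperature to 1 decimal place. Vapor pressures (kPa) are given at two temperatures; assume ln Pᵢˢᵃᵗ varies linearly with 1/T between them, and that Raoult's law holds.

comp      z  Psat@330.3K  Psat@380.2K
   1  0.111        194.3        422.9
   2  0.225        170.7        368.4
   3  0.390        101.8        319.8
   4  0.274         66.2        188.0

Dew-point temperature: Σzᵢ·P/Pᵢˢᵃᵗ(T) = 1. Interpolate ln Pᵢˢᵃᵗ = aᵢ + bᵢ/T.
  T = 330.3 K: ΣzᵢP/Pᵢˢᵃᵗ = 1.7599
  T = 380.2 K: ΣzᵢP/Pᵢˢᵃᵗ = 0.6337
  T = 355.2 K: ΣzᵢP/Pᵢˢᵃᵗ = 1.0174
  T = 367.7 K: ΣzᵢP/Pᵢˢᵃᵗ = 0.7961
  T = 361.4 K: ΣzᵢP/Pᵢˢᵃᵗ = 0.8988
  T = 358.3 K: ΣzᵢP/Pᵢˢᵃᵗ = 0.9558
  T = 356.8 K: ΣzᵢP/Pᵢˢᵃᵗ = 0.9850
Interpolating between 355.2 K and 356.8 K gives T ≈ 356.1 K.

T = 356.1 K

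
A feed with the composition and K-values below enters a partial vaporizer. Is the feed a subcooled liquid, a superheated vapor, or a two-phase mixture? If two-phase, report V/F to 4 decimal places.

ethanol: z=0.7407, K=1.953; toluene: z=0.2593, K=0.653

ΣzᵢKᵢ = 1.6159; Σzᵢ/Kᵢ = 0.7764.
Since Σzᵢ/Kᵢ < 1 the mixture is above its dew point — single vapor phase.

superheated vapor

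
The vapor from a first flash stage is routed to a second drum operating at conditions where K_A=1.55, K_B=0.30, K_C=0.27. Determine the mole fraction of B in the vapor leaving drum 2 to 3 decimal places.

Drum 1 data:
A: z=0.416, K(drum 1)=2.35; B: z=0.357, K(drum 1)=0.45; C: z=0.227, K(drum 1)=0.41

Drum 1:
Newton–Raphson from ψ₁ = 0.5:
  ψ₁ = 0.500: g = -0.1255, g' = -0.635 → ψ₁ = 0.302
  ψ₁ = 0.302: g = 0.0004, g' = -0.655 → ψ₁ = 0.303
Converged at ψ₁ = 0.303.
Drum-1 compositions:
  A: x = 0.295, y = 0.694
  B: x = 0.428, y = 0.193
  C: x = 0.276, y = 0.113
Drum-2 feed = drum-1 vapor: z₂ = (0.6939, 0.1928, 0.1133).
Drum 2:
Rachford–Rice: g(ψ₂) = Σ zᵢ(Kᵢ−1)/(1+ψ₂(Kᵢ−1)) = 0.
Feasibility: ΣzᵢKᵢ = 1.164, Σzᵢ/Kᵢ = 1.510 — both > 1, two phases present.
Newton–Raphson from ψ₂ = 0.5:
  ψ₂ = 0.500: g = -0.0385, g' = -0.502 → ψ₂ = 0.423
  ψ₂ = 0.423: g = -0.0019, g' = -0.455 → ψ₂ = 0.419
Converged at ψ₂ = 0.419.
  A: x = 0.564, y = 0.874
  B: x = 0.273, y = 0.082
  C: x = 0.163, y = 0.044

y_B (drum 2) = 0.082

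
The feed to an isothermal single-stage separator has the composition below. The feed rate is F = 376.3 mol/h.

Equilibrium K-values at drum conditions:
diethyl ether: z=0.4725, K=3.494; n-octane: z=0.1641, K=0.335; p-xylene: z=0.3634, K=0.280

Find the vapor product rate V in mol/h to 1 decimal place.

Material balance + equilibrium reduce to Σ zᵢ(Kᵢ−1)/(1+β(Kᵢ−1)) = 0.
Check two-phase: ΣzᵢKᵢ = 1.8076 > 1 and Σzᵢ/Kᵢ = 1.9229 > 1, so g(0) = 0.8076 > 0 and g(1) = -0.9229 < 0.
Iterate (Newton) starting at β = 0.5:
  β = 0.5000: g = -0.04787, g' = -1.2049 → β = 0.4603
Converged at β = 0.4603.
Then V = β·F = 0.4603·376.3 = 173.2 mol/h and L = F − V = 203.1 mol/h.

V = 173.2 mol/h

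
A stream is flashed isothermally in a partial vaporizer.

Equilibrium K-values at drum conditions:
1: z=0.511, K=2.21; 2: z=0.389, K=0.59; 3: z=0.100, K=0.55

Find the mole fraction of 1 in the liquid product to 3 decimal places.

Iterate (Newton) starting at β = 0.5:
  β = 0.500: g = 0.1266, g' = -0.428 → β = 0.796
  β = 0.796: g = 0.0081, g' = -0.387 → β = 0.817
Converged at β = 0.817.
Compositions from xᵢ = zᵢ/(1+β(Kᵢ−1)), yᵢ = Kᵢxᵢ:
  1: x = 0.257, y = 0.568
  2: x = 0.585, y = 0.345
  3: x = 0.158, y = 0.087

x_1 = 0.257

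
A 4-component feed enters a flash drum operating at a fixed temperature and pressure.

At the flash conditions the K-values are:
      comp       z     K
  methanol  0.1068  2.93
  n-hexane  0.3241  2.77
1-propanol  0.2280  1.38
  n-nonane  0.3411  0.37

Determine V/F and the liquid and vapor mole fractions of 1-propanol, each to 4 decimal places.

Rachford–Rice: g(V/F) = Σ zᵢ(Kᵢ−1)/(1+V/F(Kᵢ−1)) = 0.
Feasibility: ΣzᵢKᵢ = 1.6515, Σzᵢ/Kᵢ = 1.2406 — both > 1, two phases present.
Newton iteration, V/F⁰ = 0.36:
  V/F = 0.3600: g = 0.27030, g' = -0.7692 → V/F = 0.7114
  V/F = 0.7114: g = 0.01957, g' = -0.7346 → V/F = 0.7380
  V/F = 0.7380: g = -0.00022, g' = -0.7516 → V/F = 0.7377
Converged at V/F = 0.7377.
Compositions from xᵢ = zᵢ/(1+V/F(Kᵢ−1)), yᵢ = Kᵢxᵢ:
  methanol: x = 0.0441, y = 0.1291
  n-hexane: x = 0.1406, y = 0.3893
  1-propanol: x = 0.1781, y = 0.2457
  n-nonane: x = 0.6373, y = 0.2358

V/F = 0.7377, x_1-propanol = 0.1781, y_1-propanol = 0.2457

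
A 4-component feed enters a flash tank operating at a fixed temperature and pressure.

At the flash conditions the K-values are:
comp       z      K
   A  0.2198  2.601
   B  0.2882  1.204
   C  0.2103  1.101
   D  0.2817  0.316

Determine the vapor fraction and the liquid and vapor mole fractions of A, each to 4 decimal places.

Let ψ = V/F and solve Σ zᵢ(Kᵢ−1)/(1+ψ(Kᵢ−1)) = 0.
g(0) = ΣzᵢKᵢ − 1 = 0.2393 and g(1) = 1 − Σzᵢ/Kᵢ = -0.4063, so a root lies in (0, 1).
Iterate (Newton) starting at ψ = 0.5:
  ψ = 0.5000: g = -0.02382, g' = -0.4900 → ψ = 0.4514
  ψ = 0.4514: g = -0.00033, g' = -0.4777 → ψ = 0.4507
Converged at ψ = 0.4507.
Compositions from xᵢ = zᵢ/(1+ψ(Kᵢ−1)), yᵢ = Kᵢxᵢ:
  A: x = 0.1277, y = 0.3321
  B: x = 0.2639, y = 0.3178
  C: x = 0.2011, y = 0.2215
  D: x = 0.4073, y = 0.1287

ψ = 0.4507, x_A = 0.1277, y_A = 0.3321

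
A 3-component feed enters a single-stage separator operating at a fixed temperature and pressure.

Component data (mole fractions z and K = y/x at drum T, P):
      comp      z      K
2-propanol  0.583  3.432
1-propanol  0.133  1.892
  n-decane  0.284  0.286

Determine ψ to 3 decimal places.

Newton iteration, ψ⁰ = 0.5:
  ψ = 0.500: g = 0.4065, g' = -1.103 → ψ = 0.869
  ψ = 0.869: g = -0.0114, g' = -1.393 → ψ = 0.860
Converged at ψ = 0.860.

ψ = 0.860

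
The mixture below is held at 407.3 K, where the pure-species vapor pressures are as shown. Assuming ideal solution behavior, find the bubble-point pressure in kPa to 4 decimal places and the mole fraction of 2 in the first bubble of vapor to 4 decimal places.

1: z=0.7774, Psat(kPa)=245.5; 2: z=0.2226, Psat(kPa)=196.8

At the bubble point ψ → 0, so ΣzᵢKᵢ = 1 with Kᵢ = Pᵢˢᵃᵗ/P ⇒ P = ΣzᵢPᵢˢᵃᵗ.
P = 0.7774·245.5 + 0.2226·196.8 = 234.6594 kPa
yᵢ = zᵢPᵢˢᵃᵗ/P ⇒ y_2 = 0.2226·196.8/234.6594 = 0.1867

Pbub = 234.6594 kPa, y_2 = 0.1867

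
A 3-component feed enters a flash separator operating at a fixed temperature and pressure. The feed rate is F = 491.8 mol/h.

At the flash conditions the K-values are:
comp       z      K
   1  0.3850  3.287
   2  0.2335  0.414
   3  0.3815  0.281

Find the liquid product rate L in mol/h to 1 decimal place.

L = 341.5 mol/h

Let β = V/F and solve Σ zᵢ(Kᵢ−1)/(1+β(Kᵢ−1)) = 0.
Feasibility: ΣzᵢKᵢ = 1.4694, Σzᵢ/Kᵢ = 2.0388 — both > 1, two phases present.
Newton–Raphson from β = 0.65:
  β = 0.6500: g = -0.38188, g' = -1.2300 → β = 0.3395
  β = 0.3395: g = -0.03807, g' = -1.1082 → β = 0.3052
  β = 0.3052: g = 0.00053, g' = -1.1411 → β = 0.3056
Converged at β = 0.3056.
Then V = β·F = 0.3056·491.8 = 150.3 mol/h and L = F − V = 341.5 mol/h.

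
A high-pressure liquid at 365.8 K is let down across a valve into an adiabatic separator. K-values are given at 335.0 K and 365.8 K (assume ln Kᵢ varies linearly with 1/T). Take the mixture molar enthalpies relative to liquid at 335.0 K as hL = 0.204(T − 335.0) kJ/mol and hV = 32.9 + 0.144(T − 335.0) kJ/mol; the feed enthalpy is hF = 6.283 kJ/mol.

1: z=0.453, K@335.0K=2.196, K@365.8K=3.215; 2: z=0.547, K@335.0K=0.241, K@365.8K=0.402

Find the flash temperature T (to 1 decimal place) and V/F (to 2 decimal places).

Adiabatic flash: solve Rachford–Rice at each trial T, then check hF = ψ·hV(T) + (1−ψ)·hL(T).
  T = 335.0 K: K = (2.196, 0.241), RR gives ψ = 0.139, H_out = 4.589 kJ/mol
  T = 365.8 K: K = (3.215, 0.402), RR gives ψ = 0.511, H_out = 22.137 kJ/mol
  T = 350.4 K: K = (2.679, 0.315), RR gives ψ = 0.335, H_out = 13.866 kJ/mol
  T = 342.7 K: K = (2.431, 0.276), RR gives ψ = 0.244, H_out = 9.476 kJ/mol
  T = 338.9 K: K = (2.313, 0.258), RR gives ψ = 0.194, H_out = 7.147 kJ/mol
  T = 336.9 K: K = (2.253, 0.249), RR gives ψ = 0.167, H_out = 5.859 kJ/mol
  T = 337.9 K: K = (2.283, 0.254), RR gives ψ = 0.181, H_out = 6.509 kJ/mol
  T = 337.4 K: K = (2.268, 0.252), RR gives ψ = 0.174, H_out = 6.186 kJ/mol
  T = 337.6 K: K = (2.274, 0.253), RR gives ψ = 0.177, H_out = 6.315 kJ/mol
  T = 337.5 K: K = (2.271, 0.252), RR gives ψ = 0.175, H_out = 6.251 kJ/mol
Continuing to bisect between 337.5 K and 337.6 K converges to T = 337.5 K, at which ψ = 0.18.

T = 337.5 K, V/F = 0.18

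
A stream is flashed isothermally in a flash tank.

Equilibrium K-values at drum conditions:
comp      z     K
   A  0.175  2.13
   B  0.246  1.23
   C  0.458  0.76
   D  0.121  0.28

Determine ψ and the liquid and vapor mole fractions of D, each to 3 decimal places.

ψ = 0.193, x_D = 0.141, y_D = 0.039

Material balance + equilibrium reduce to Σ zᵢ(Kᵢ−1)/(1+ψ(Kᵢ−1)) = 0.
Feasibility: ΣzᵢKᵢ = 1.057, Σzᵢ/Kᵢ = 1.317 — both > 1, two phases present.
Newton iteration, ψ⁰ = 0.5:
  ψ = 0.500: g = -0.0839, g' = -0.289 → ψ = 0.209
  ψ = 0.209: g = -0.0045, g' = -0.274 → ψ = 0.193
Converged at ψ = 0.193.
Compositions from xᵢ = zᵢ/(1+ψ(Kᵢ−1)), yᵢ = Kᵢxᵢ:
  A: x = 0.144, y = 0.306
  B: x = 0.236, y = 0.290
  C: x = 0.480, y = 0.365
  D: x = 0.141, y = 0.039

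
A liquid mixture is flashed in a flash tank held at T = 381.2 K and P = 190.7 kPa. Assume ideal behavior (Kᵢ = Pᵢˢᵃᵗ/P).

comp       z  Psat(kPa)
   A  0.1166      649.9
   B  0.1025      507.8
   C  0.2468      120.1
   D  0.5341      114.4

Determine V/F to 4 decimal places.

Raoult's law: Kᵢ = Pᵢˢᵃᵗ/P = Pᵢˢᵃᵗ/190.7.
  K_A = 649.9/190.7 = 3.407971, K_B = 507.8/190.7 = 2.662821, K_C = 120.1/190.7 = 0.629785, K_D = 114.4/190.7 = 0.599895
Material balance + equilibrium reduce to Σ zᵢ(Kᵢ−1)/(1+V/F(Kᵢ−1)) = 0.
Feasibility: ΣzᵢKᵢ = 1.1461, Σzᵢ/Kᵢ = 1.3549 — both > 1, two phases present.
Iterate (Newton) starting at V/F = 0.46:
  V/F = 0.4600: g = -0.14224, g' = -0.4207 → V/F = 0.1219
  V/F = 0.1219: g = 0.03840, g' = -0.7315 → V/F = 0.1744
  V/F = 0.1744: g = 0.00243, g' = -0.6430 → V/F = 0.1782
Converged at V/F = 0.1782.

V/F = 0.1782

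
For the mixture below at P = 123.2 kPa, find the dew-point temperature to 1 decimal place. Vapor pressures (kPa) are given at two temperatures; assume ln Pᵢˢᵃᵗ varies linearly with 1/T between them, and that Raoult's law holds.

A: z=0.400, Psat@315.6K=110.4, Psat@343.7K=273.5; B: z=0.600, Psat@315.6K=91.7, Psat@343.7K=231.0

Dew-point temperature: Σzᵢ·P/Pᵢˢᵃᵗ(T) = 1. Interpolate ln Pᵢˢᵃᵗ = aᵢ + bᵢ/T.
  T = 315.6 K: ΣzᵢP/Pᵢˢᵃᵗ = 1.2525
  T = 343.7 K: ΣzᵢP/Pᵢˢᵃᵗ = 0.5002
  T = 329.6 K: ΣzᵢP/Pᵢˢᵃᵗ = 0.7774
  T = 322.6 K: ΣzᵢP/Pᵢˢᵃᵗ = 0.9817
  T = 319.1 K: ΣzᵢP/Pᵢˢᵃᵗ = 1.1074
  T = 320.9 K: ΣzᵢP/Pᵢˢᵃᵗ = 1.0405
Interpolating between 320.9 K and 322.6 K gives T ≈ 322.1 K.

T = 322.1 K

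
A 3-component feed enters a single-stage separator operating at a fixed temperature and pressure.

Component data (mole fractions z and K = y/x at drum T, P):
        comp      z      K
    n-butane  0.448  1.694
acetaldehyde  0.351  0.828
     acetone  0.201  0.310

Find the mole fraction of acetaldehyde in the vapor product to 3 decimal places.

y_acetaldehyde = 0.310

Rachford–Rice: g(V/F) = Σ zᵢ(Kᵢ−1)/(1+V/F(Kᵢ−1)) = 0.
Feasibility: ΣzᵢKᵢ = 1.112, Σzᵢ/Kᵢ = 1.337 — both > 1, two phases present.
Newton–Raphson from V/F = 0.46:
  V/F = 0.460: g = -0.0331, g' = -0.342 → V/F = 0.363
  V/F = 0.363: g = -0.0011, g' = -0.320 → V/F = 0.360
Converged at V/F = 0.360.
Compositions from xᵢ = zᵢ/(1+V/F(Kᵢ−1)), yᵢ = Kᵢxᵢ:
  n-butane: x = 0.359, y = 0.607
  acetaldehyde: x = 0.374, y = 0.310
  acetone: x = 0.267, y = 0.083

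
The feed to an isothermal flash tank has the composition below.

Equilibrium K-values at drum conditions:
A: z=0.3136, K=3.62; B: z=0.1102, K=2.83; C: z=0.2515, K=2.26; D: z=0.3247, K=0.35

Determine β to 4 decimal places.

β = 0.8642

Rachford–Rice: g(β) = Σ zᵢ(Kᵢ−1)/(1+β(Kᵢ−1)) = 0.
g(0) = ΣzᵢKᵢ − 1 = 1.1291 and g(1) = 1 − Σzᵢ/Kᵢ = -0.1646, so a root lies in (0, 1).
Iterate (Newton) starting at β = 0.52:
  β = 0.5200: g = 0.32377, g' = -0.9414 → β = 0.8639
  β = 0.8639: g = 0.00026, g' = -1.0627 → β = 0.8642
Converged at β = 0.8642.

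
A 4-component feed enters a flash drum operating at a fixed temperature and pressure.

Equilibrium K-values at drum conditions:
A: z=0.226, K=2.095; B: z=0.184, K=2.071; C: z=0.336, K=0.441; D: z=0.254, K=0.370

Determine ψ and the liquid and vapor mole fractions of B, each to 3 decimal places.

Newton iteration, ψ⁰ = 0.64:
  ψ = 0.640: g = -0.2982, g' = -0.706 → ψ = 0.217
  ψ = 0.217: g = -0.0395, g' = -0.587 → ψ = 0.150
  ψ = 0.150: g = 0.0005, g' = -0.605 → ψ = 0.151
Converged at ψ = 0.151.
Compositions from xᵢ = zᵢ/(1+ψ(Kᵢ−1)), yᵢ = Kᵢxᵢ:
  A: x = 0.194, y = 0.406
  B: x = 0.158, y = 0.328
  C: x = 0.367, y = 0.162
  D: x = 0.281, y = 0.104

ψ = 0.151, x_B = 0.158, y_B = 0.328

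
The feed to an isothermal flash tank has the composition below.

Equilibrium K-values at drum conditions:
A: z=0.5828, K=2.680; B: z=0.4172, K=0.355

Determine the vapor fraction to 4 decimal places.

ψ = 0.6552

Material balance + equilibrium reduce to Σ zᵢ(Kᵢ−1)/(1+ψ(Kᵢ−1)) = 0.
Check two-phase: ΣzᵢKᵢ = 1.7100 > 1 and Σzᵢ/Kᵢ = 1.3927 > 1, so g(0) = 0.7100 > 0 and g(1) = -0.3927 < 0.
Binary case is linear: z₁(K₁−1)(1+ψ(K₂−1)) + z₂(K₂−1)(1+ψ(K₁−1)) = 0
⇒ ψ = [z₁(K₁−1)+z₂(K₂−1)] / [−(K₁−1)(K₂−1)] = 0.71001/1.08360 = 0.6552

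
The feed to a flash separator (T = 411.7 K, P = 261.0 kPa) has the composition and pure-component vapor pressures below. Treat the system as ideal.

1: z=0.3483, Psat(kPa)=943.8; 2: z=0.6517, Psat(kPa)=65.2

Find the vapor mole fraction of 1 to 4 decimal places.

Raoult's law: Kᵢ = Pᵢˢᵃᵗ/P = Pᵢˢᵃᵗ/261.0.
  K_1 = 943.8/261.0 = 3.616092, K_2 = 65.2/261.0 = 0.249808
Binary case is linear: z₁(K₁−1)(1+V/F(K₂−1)) + z₂(K₂−1)(1+V/F(K₁−1)) = 0
⇒ V/F = [z₁(K₁−1)+z₂(K₂−1)] / [−(K₁−1)(K₂−1)] = 0.42228/1.96257 = 0.2152
Compositions from xᵢ = zᵢ/(1+V/F(Kᵢ−1)), yᵢ = Kᵢxᵢ:
  1: x = 0.2229, y = 0.8059
  2: x = 0.7771, y = 0.1941

y_1 = 0.8059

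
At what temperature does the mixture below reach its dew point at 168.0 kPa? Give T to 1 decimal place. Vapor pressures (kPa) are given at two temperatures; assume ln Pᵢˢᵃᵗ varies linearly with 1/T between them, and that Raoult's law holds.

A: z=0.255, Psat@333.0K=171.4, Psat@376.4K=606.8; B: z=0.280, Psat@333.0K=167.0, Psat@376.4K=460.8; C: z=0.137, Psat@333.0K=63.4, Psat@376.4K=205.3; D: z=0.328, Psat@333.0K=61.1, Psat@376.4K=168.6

Dew-point temperature: Σzᵢ·P/Pᵢˢᵃᵗ(T) = 1. Interpolate ln Pᵢˢᵃᵗ = aᵢ + bᵢ/T.
  T = 333.0 K: ΣzᵢP/Pᵢˢᵃᵗ = 1.7965
  T = 376.4 K: ΣzᵢP/Pᵢˢᵃᵗ = 0.6116
  T = 354.7 K: ΣzᵢP/Pᵢˢᵃᵗ = 1.0131
  T = 365.5 K: ΣzᵢP/Pᵢˢᵃᵗ = 0.7820
  T = 360.1 K: ΣzᵢP/Pᵢˢᵃᵗ = 0.8883
  T = 357.4 K: ΣzᵢP/Pᵢˢᵃᵗ = 0.9482
Interpolating between 354.7 K and 357.4 K gives T ≈ 355.2 K.

T = 355.2 K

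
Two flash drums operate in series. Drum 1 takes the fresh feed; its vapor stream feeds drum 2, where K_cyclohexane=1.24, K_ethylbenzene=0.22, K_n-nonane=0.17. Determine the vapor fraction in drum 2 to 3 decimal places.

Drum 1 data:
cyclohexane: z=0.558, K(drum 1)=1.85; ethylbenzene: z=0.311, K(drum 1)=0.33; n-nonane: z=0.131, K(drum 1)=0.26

Drum 1:
Iterate (Newton) starting at ψ₁ = 0.47:
  ψ₁ = 0.470: g = -0.1139, g' = -0.672 → ψ₁ = 0.301
  ψ₁ = 0.301: g = -0.0078, g' = -0.593 → ψ₁ = 0.287
Converged at ψ₁ = 0.287.
Drum-1 compositions:
  cyclohexane: x = 0.448, y = 0.830
  ethylbenzene: x = 0.385, y = 0.127
  n-nonane: x = 0.166, y = 0.043
Drum-2 feed = drum-1 vapor: z₂ = (0.8296, 0.1271, 0.0433).
Drum 2:
Material balance + equilibrium reduce to Σ zᵢ(Kᵢ−1)/(1+ψ₂(Kᵢ−1)) = 0.
Feasibility: ΣzᵢKᵢ = 1.064, Σzᵢ/Kᵢ = 1.501 — both > 1, two phases present.
Newton iteration, ψ₂⁰ = 0.65:
  ψ₂ = 0.650: g = -0.1068, g' = -0.494 → ψ₂ = 0.434
  ψ₂ = 0.434: g = -0.0257, g' = -0.289 → ψ₂ = 0.345
  ψ₂ = 0.345: g = -0.0021, g' = -0.244 → ψ₂ = 0.337
  ψ₂ = 0.337: g = -0.0000, g' = -0.240 → ψ₂ = 0.336
Converged at ψ₂ = 0.336.
  cyclohexane: x = 0.768, y = 0.952
  ethylbenzene: x = 0.172, y = 0.038
  n-nonane: x = 0.060, y = 0.010

V/F (drum 2) = 0.336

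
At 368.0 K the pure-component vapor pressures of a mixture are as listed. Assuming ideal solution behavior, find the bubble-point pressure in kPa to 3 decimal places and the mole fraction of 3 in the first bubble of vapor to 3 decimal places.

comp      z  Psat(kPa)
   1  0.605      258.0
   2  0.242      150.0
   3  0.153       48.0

At the bubble point ψ → 0, so ΣzᵢKᵢ = 1 with Kᵢ = Pᵢˢᵃᵗ/P ⇒ P = ΣzᵢPᵢˢᵃᵗ.
P = 0.605·258.0 + 0.242·150.0 + 0.153·48.0 = 199.734 kPa
yᵢ = zᵢPᵢˢᵃᵗ/P ⇒ y_3 = 0.153·48.0/199.734 = 0.037

Pbub = 199.734 kPa, y_3 = 0.037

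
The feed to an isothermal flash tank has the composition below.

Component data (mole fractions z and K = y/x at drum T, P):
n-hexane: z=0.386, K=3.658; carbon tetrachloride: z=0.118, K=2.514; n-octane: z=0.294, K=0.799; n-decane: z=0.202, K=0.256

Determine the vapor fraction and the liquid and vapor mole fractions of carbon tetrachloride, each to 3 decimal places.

Material balance + equilibrium reduce to Σ zᵢ(Kᵢ−1)/(1+ψ(Kᵢ−1)) = 0.
g(0) = ΣzᵢKᵢ − 1 = 0.995 and g(1) = 1 − Σzᵢ/Kᵢ = -0.309, so a root lies in (0, 1).
Newton–Raphson from ψ = 0.66:
  ψ = 0.660: g = 0.0984, g' = -0.875 → ψ = 0.773
  ψ = 0.773: g = -0.0051, g' = -0.985 → ψ = 0.767
Converged at ψ = 0.767.
Compositions from xᵢ = zᵢ/(1+ψ(Kᵢ−1)), yᵢ = Kᵢxᵢ:
  n-hexane: x = 0.127, y = 0.465
  carbon tetrachloride: x = 0.055, y = 0.137
  n-octane: x = 0.348, y = 0.278
  n-decane: x = 0.471, y = 0.121

ψ = 0.767, x_carbon tetrachloride = 0.055, y_carbon tetrachloride = 0.137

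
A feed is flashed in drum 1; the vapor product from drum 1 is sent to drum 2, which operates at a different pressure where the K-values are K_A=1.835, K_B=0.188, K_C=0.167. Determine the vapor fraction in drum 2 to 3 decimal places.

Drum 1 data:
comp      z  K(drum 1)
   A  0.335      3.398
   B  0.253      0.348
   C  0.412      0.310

V/F (drum 2) = 0.603

Drum 1:
Iterate (Newton) starting at ψ₁ = 0.41:
  ψ₁ = 0.410: g = -0.2165, g' = -1.072 → ψ₁ = 0.208
  ψ₁ = 0.208: g = 0.0133, g' = -1.269 → ψ₁ = 0.218
  ψ₁ = 0.218: g = 0.0001, g' = -1.248 → ψ₁ = 0.219
Converged at ψ₁ = 0.219.
Drum-1 compositions:
  A: x = 0.220, y = 0.747
  B: x = 0.295, y = 0.103
  C: x = 0.485, y = 0.150
Drum-2 feed = drum-1 vapor: z₂ = (0.7469, 0.1027, 0.1504).
Drum 2:
Material balance + equilibrium reduce to Σ zᵢ(Kᵢ−1)/(1+ψ₂(Kᵢ−1)) = 0.
g(0) = ΣzᵢKᵢ − 1 = 0.415 and g(1) = 1 − Σzᵢ/Kᵢ = -0.854, so a root lies in (0, 1).
Iterate (Newton) starting at ψ₂ = 0.55:
  ψ₂ = 0.550: g = 0.0455, g' = -0.821 → ψ₂ = 0.605
  ψ₂ = 0.605: g = -0.0025, g' = -0.917 → ψ₂ = 0.603
Converged at ψ₂ = 0.603.
  A: x = 0.497, y = 0.912
  B: x = 0.201, y = 0.038
  C: x = 0.302, y = 0.050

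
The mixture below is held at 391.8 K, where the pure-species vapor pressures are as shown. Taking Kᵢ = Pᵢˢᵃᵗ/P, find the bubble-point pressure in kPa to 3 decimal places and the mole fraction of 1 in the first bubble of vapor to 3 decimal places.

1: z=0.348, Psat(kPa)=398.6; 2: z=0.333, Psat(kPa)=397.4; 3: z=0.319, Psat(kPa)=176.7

Pbub = 327.414 kPa, y_1 = 0.424

At the bubble point ψ → 0, so ΣzᵢKᵢ = 1 with Kᵢ = Pᵢˢᵃᵗ/P ⇒ P = ΣzᵢPᵢˢᵃᵗ.
P = 0.348·398.6 + 0.333·397.4 + 0.319·176.7 = 327.414 kPa
yᵢ = zᵢPᵢˢᵃᵗ/P ⇒ y_1 = 0.348·398.6/327.414 = 0.424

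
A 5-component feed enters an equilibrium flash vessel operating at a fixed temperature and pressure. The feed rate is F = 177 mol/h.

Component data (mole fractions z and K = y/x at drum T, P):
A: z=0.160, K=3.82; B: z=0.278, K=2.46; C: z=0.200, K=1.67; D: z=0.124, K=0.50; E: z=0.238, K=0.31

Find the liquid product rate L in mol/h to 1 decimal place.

L = 46.7 mol/h

Rachford–Rice: g(V/F) = Σ zᵢ(Kᵢ−1)/(1+V/F(Kᵢ−1)) = 0.
g(0) = ΣzᵢKᵢ − 1 = 0.765 and g(1) = 1 − Σzᵢ/Kᵢ = -0.290, so a root lies in (0, 1).
Iterate (Newton) starting at V/F = 0.66:
  V/F = 0.660: g = 0.0632, g' = -0.803 → V/F = 0.739
  V/F = 0.739: g = -0.0020, g' = -0.861 → V/F = 0.736
Converged at V/F = 0.736.
Then V = V/F·F = 0.7364·177 = 130.3 mol/h and L = F − V = 46.7 mol/h.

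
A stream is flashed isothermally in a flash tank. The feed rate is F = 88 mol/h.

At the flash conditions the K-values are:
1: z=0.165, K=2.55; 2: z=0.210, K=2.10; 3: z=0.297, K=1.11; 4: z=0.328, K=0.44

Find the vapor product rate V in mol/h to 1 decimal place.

Rachford–Rice: g(ψ) = Σ zᵢ(Kᵢ−1)/(1+ψ(Kᵢ−1)) = 0.
Check two-phase: ΣzᵢKᵢ = 1.336 > 1 and Σzᵢ/Kᵢ = 1.178 > 1, so g(0) = 0.336 > 0 and g(1) = -0.178 < 0.
Iterate (Newton) starting at ψ = 0.54:
  ψ = 0.540: g = 0.0517, g' = -0.432 → ψ = 0.660
  ψ = 0.660: g = -0.0005, g' = -0.444 → ψ = 0.659
Converged at ψ = 0.659.
Then V = ψ·F = 0.6585·88 = 58.0 mol/h and L = F − V = 30.0 mol/h.

V = 58.0 mol/h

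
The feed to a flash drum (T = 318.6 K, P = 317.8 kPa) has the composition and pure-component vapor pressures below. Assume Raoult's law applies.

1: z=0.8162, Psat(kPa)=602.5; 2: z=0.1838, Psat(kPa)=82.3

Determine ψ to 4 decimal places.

Raoult's law: Kᵢ = Pᵢˢᵃᵗ/P = Pᵢˢᵃᵗ/317.8.
  K_1 = 602.5/317.8 = 1.895846, K_2 = 82.3/317.8 = 0.258968
Rachford–Rice: g(ψ) = Σ zᵢ(Kᵢ−1)/(1+ψ(Kᵢ−1)) = 0.
g(0) = ΣzᵢKᵢ − 1 = 0.5950 and g(1) = 1 − Σzᵢ/Kᵢ = -0.1403, so a root lies in (0, 1).
Binary case is linear: z₁(K₁−1)(1+ψ(K₂−1)) + z₂(K₂−1)(1+ψ(K₁−1)) = 0
⇒ ψ = [z₁(K₁−1)+z₂(K₂−1)] / [−(K₁−1)(K₂−1)] = 0.59499/0.66385 = 0.8963

ψ = 0.8963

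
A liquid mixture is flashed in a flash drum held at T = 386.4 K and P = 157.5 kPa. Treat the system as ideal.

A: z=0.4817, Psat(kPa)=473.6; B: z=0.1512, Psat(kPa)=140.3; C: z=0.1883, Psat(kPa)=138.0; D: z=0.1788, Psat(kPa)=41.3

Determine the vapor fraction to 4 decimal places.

ψ = 0.8059

Raoult's law: Kᵢ = Pᵢˢᵃᵗ/P = Pᵢˢᵃᵗ/157.5.
  K_A = 473.6/157.5 = 3.006984, K_B = 140.3/157.5 = 0.890794, K_C = 138.0/157.5 = 0.876190, K_D = 41.3/157.5 = 0.262222
Material balance + equilibrium reduce to Σ zᵢ(Kᵢ−1)/(1+ψ(Kᵢ−1)) = 0.
Feasibility: ΣzᵢKᵢ = 1.7950, Σzᵢ/Kᵢ = 1.2267 — both > 1, two phases present.
Newton–Raphson from ψ = 0.4:
  ψ = 0.4000: g = 0.30732, g' = -0.7980 → ψ = 0.7851
  ψ = 0.7851: g = 0.01795, g' = -0.8479 → ψ = 0.8063
  ψ = 0.8063: g = -0.00035, g' = -0.8817 → ψ = 0.8059
Converged at ψ = 0.8059.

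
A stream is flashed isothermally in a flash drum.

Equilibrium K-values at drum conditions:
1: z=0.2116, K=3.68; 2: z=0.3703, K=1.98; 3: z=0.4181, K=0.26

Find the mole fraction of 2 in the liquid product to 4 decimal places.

x_2 = 0.2494

Material balance + equilibrium reduce to Σ zᵢ(Kᵢ−1)/(1+V/F(Kᵢ−1)) = 0.
Feasibility: ΣzᵢKᵢ = 1.6206, Σzᵢ/Kᵢ = 1.8526 — both > 1, two phases present.
Newton iteration, V/F⁰ = 0.3:
  V/F = 0.3000: g = 0.19712, g' = -1.0576 → V/F = 0.4864
  V/F = 0.4864: g = 0.00858, g' = -1.0083 → V/F = 0.4949
Converged at V/F = 0.4949.
Compositions from xᵢ = zᵢ/(1+V/F(Kᵢ−1)), yᵢ = Kᵢxᵢ:
  1: x = 0.0910, y = 0.3347
  2: x = 0.2494, y = 0.4937
  3: x = 0.6597, y = 0.1715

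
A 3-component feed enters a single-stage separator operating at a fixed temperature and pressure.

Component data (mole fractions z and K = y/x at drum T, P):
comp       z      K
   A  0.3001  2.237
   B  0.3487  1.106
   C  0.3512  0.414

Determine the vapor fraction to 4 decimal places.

Rachford–Rice: g(ψ) = Σ zᵢ(Kᵢ−1)/(1+ψ(Kᵢ−1)) = 0.
Check two-phase: ΣzᵢKᵢ = 1.2024 > 1 and Σzᵢ/Kᵢ = 1.2977 > 1, so g(0) = 0.2024 > 0 and g(1) = -0.2977 < 0.
Newton iteration, ψ⁰ = 0.5:
  ψ = 0.5000: g = -0.02663, g' = -0.4201 → ψ = 0.4366
  ψ = 0.4366: g = -0.00020, g' = -0.4150 → ψ = 0.4361
Converged at ψ = 0.4361.

ψ = 0.4361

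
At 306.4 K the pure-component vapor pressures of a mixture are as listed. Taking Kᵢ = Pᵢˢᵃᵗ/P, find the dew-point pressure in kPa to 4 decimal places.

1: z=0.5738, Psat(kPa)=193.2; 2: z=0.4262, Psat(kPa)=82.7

Pdew = 123.0989 kPa

At the dew point ψ → 1, so Σzᵢ/Kᵢ = 1 with Kᵢ = Pᵢˢᵃᵗ/P ⇒ 1/P = Σzᵢ/Pᵢˢᵃᵗ.
1/P = 0.5738/193.2 + 0.4262/82.7 = 0.0081235 ⇒ P = 123.0989 kPa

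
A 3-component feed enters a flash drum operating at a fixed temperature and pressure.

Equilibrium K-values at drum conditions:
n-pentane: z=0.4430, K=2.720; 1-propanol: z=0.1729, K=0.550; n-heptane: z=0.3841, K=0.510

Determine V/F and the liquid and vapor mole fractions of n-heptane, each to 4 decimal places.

Material balance + equilibrium reduce to Σ zᵢ(Kᵢ−1)/(1+V/F(Kᵢ−1)) = 0.
Feasibility: ΣzᵢKᵢ = 1.4959, Σzᵢ/Kᵢ = 1.2304 — both > 1, two phases present.
Newton iteration, V/F⁰ = 0.5:
  V/F = 0.5000: g = 0.05998, g' = -0.5989 → V/F = 0.6001
  V/F = 0.6001: g = 0.00173, g' = -0.5681 → V/F = 0.6032
Converged at V/F = 0.6032.
Compositions from xᵢ = zᵢ/(1+V/F(Kᵢ−1)), yᵢ = Kᵢxᵢ:
  n-pentane: x = 0.2174, y = 0.5914
  1-propanol: x = 0.2373, y = 0.1305
  n-heptane: x = 0.5453, y = 0.2781

V/F = 0.6032, x_n-heptane = 0.5453, y_n-heptane = 0.2781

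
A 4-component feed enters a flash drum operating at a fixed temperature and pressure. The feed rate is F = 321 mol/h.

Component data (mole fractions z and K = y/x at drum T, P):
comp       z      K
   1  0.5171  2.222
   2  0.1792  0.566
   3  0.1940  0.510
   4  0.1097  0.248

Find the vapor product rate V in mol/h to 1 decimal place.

V = 179.2 mol/h

Material balance + equilibrium reduce to Σ zᵢ(Kᵢ−1)/(1+V/F(Kᵢ−1)) = 0.
Check two-phase: ΣzᵢKᵢ = 1.3766 > 1 and Σzᵢ/Kᵢ = 1.3721 > 1, so g(0) = 0.3766 > 0 and g(1) = -0.3721 < 0.
Iterate (Newton) starting at V/F = 0.62:
  V/F = 0.6200: g = -0.03798, g' = -0.6270 → V/F = 0.5594
  V/F = 0.5594: g = -0.00074, g' = -0.6045 → V/F = 0.5582
Converged at V/F = 0.5582.
Then V = V/F·F = 0.5582·321 = 179.2 mol/h and L = F − V = 141.8 mol/h.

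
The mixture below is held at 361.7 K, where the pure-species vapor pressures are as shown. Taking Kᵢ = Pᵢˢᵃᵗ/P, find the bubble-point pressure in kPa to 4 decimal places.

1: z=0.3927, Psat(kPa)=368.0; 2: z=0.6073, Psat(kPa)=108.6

At the bubble point ψ → 0, so ΣzᵢKᵢ = 1 with Kᵢ = Pᵢˢᵃᵗ/P ⇒ P = ΣzᵢPᵢˢᵃᵗ.
P = 0.3927·368.0 + 0.6073·108.6 = 210.4664 kPa

Pbub = 210.4664 kPa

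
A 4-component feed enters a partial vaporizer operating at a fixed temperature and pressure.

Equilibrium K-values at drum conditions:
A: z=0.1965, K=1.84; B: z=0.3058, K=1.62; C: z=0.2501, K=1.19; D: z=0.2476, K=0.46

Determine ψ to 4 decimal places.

Rachford–Rice: g(ψ) = Σ zᵢ(Kᵢ−1)/(1+ψ(Kᵢ−1)) = 0.
Check two-phase: ΣzᵢKᵢ = 1.2685 > 1 and Σzᵢ/Kᵢ = 1.0440 > 1, so g(0) = 0.2685 > 0 and g(1) = -0.0440 < 0.
Newton–Raphson from ψ = 0.57:
  ψ = 0.5700: g = 0.10142, g' = -0.2856 → ψ = 0.9251
  ψ = 0.9251: g = -0.01339, g' = -0.3862 → ψ = 0.8904
  ψ = 0.8904: g = -0.00031, g' = -0.3687 → ψ = 0.8896
Converged at ψ = 0.8896.

ψ = 0.8896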